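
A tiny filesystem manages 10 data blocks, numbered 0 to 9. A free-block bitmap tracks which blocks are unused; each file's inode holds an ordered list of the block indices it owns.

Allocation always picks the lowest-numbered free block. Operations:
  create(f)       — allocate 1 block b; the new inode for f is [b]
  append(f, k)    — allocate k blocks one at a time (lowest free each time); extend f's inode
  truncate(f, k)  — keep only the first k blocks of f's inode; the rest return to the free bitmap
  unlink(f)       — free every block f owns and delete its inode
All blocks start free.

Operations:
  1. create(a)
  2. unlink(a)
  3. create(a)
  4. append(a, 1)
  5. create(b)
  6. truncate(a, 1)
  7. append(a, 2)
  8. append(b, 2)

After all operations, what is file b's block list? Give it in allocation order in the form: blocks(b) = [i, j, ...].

[1] create(a) — a=0 (map F.........)
[2] unlink(a) —  (map ..........)
[3] create(a) — a=0 (map F.........)
[4] append(a, 1) — a=0,1 (map FF........)
[5] create(b) — a=0,1 b=2 (map FFF.......)
[6] truncate(a, 1) — a=0 b=2 (map F.F.......)
[7] append(a, 2) — a=0,1,3 b=2 (map FFFF......)
[8] append(b, 2) — a=0,1,3 b=2,4,5 (map FFFFFF....)

blocks(b) = [2, 4, 5]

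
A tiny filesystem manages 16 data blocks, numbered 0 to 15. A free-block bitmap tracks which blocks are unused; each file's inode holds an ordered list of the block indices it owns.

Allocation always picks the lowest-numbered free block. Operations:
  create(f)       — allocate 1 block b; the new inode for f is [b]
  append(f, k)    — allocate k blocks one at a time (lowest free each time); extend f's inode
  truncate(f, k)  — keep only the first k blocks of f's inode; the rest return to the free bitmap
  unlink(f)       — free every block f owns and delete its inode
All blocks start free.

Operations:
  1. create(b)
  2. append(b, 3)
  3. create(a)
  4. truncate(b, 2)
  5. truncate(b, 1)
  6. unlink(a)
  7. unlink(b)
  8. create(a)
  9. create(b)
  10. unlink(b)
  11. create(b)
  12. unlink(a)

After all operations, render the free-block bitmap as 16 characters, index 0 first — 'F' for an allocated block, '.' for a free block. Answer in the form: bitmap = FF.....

bitmap = .F..............

create(b): bitmap=F............... | b=[0]
append(b, 3): bitmap=FFFF............ | b=[0, 1, 2, 3]
create(a): bitmap=FFFFF........... | a=[4] b=[0, 1, 2, 3]
truncate(b, 2): bitmap=FF..F........... | a=[4] b=[0, 1]
truncate(b, 1): bitmap=F...F........... | a=[4] b=[0]
unlink(a): bitmap=F............... | b=[0]
unlink(b): bitmap=................ | 
create(a): bitmap=F............... | a=[0]
create(b): bitmap=FF.............. | a=[0] b=[1]
unlink(b): bitmap=F............... | a=[0]
create(b): bitmap=FF.............. | a=[0] b=[1]
unlink(a): bitmap=.F.............. | b=[1]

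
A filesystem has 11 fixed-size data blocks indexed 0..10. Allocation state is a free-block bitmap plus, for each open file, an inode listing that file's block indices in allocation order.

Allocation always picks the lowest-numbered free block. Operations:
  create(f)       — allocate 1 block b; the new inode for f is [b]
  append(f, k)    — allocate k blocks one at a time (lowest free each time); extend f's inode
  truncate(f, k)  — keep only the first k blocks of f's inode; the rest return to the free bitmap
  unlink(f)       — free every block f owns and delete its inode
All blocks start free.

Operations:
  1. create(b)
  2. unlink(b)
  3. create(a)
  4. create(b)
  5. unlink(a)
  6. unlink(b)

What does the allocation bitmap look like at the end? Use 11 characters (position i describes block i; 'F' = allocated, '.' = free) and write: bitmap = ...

bitmap = ...........

  1. create(b)  ⇒  F..........  {b→[0]}
  2. unlink(b)  ⇒  ...........  {}
  3. create(a)  ⇒  F..........  {a→[0]}
  4. create(b)  ⇒  FF.........  {a→[0]; b→[1]}
  5. unlink(a)  ⇒  .F.........  {b→[1]}
  6. unlink(b)  ⇒  ...........  {}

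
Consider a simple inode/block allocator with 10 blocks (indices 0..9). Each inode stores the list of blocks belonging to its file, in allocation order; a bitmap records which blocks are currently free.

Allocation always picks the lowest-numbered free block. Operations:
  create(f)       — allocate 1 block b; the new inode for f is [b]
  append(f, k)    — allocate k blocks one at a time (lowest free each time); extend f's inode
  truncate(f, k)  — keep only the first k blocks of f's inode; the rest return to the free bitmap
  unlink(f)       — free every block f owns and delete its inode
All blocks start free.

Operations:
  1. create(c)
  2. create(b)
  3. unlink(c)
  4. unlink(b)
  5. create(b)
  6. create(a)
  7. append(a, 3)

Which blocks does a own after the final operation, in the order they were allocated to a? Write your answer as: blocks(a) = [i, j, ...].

create(c): bitmap=F......... | c=[0]
create(b): bitmap=FF........ | b=[1] c=[0]
unlink(c): bitmap=.F........ | b=[1]
unlink(b): bitmap=.......... | 
create(b): bitmap=F......... | b=[0]
create(a): bitmap=FF........ | a=[1] b=[0]
append(a, 3): bitmap=FFFFF..... | a=[1, 2, 3, 4] b=[0]

blocks(a) = [1, 2, 3, 4]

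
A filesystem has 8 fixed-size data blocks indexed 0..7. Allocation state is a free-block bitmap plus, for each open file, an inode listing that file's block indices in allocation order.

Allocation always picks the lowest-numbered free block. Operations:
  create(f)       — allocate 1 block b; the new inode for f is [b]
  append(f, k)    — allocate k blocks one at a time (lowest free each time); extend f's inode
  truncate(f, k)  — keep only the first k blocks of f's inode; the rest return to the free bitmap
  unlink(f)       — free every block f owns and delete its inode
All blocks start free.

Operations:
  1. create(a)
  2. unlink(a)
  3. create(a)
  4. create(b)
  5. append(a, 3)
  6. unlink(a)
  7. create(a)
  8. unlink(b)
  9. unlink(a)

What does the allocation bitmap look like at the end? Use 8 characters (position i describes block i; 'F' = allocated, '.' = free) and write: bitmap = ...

bitmap = ........

[1] create(a) — a=0 (map F.......)
[2] unlink(a) —  (map ........)
[3] create(a) — a=0 (map F.......)
[4] create(b) — a=0 b=1 (map FF......)
[5] append(a, 3) — a=0,2,3,4 b=1 (map FFFFF...)
[6] unlink(a) — b=1 (map .F......)
[7] create(a) — a=0 b=1 (map FF......)
[8] unlink(b) — a=0 (map F.......)
[9] unlink(a) —  (map ........)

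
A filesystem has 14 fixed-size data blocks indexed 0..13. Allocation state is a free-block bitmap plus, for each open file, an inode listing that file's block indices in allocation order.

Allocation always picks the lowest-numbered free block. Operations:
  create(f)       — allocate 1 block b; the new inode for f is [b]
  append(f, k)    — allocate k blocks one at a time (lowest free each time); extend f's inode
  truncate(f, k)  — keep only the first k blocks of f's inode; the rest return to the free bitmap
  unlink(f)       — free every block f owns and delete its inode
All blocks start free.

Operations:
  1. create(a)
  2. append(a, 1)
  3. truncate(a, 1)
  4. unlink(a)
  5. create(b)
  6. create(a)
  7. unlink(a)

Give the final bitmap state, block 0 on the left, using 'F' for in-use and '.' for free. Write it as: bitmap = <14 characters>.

  1. create(a)  ⇒  F.............  {a→[0]}
  2. append(a, 1)  ⇒  FF............  {a→[0, 1]}
  3. truncate(a, 1)  ⇒  F.............  {a→[0]}
  4. unlink(a)  ⇒  ..............  {}
  5. create(b)  ⇒  F.............  {b→[0]}
  6. create(a)  ⇒  FF............  {a→[1]; b→[0]}
  7. unlink(a)  ⇒  F.............  {b→[0]}

bitmap = F.............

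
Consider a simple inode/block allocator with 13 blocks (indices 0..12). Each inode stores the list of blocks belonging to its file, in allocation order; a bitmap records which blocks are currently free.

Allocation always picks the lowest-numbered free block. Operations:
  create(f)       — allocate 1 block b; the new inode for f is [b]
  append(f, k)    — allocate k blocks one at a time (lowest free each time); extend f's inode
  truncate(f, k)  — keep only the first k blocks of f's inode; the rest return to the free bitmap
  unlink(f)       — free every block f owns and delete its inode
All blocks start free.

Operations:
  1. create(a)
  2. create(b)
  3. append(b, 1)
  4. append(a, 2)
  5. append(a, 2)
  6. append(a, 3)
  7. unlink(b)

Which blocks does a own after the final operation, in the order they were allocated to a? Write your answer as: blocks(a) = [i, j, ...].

[1] create(a) — a=0 (map F............)
[2] create(b) — a=0 b=1 (map FF...........)
[3] append(b, 1) — a=0 b=1,2 (map FFF..........)
[4] append(a, 2) — a=0,3,4 b=1,2 (map FFFFF........)
[5] append(a, 2) — a=0,3,4,5,6 b=1,2 (map FFFFFFF......)
[6] append(a, 3) — a=0,3,4,5,6,7,8,9 b=1,2 (map FFFFFFFFFF...)
[7] unlink(b) — a=0,3,4,5,6,7,8,9 (map F..FFFFFFF...)

blocks(a) = [0, 3, 4, 5, 6, 7, 8, 9]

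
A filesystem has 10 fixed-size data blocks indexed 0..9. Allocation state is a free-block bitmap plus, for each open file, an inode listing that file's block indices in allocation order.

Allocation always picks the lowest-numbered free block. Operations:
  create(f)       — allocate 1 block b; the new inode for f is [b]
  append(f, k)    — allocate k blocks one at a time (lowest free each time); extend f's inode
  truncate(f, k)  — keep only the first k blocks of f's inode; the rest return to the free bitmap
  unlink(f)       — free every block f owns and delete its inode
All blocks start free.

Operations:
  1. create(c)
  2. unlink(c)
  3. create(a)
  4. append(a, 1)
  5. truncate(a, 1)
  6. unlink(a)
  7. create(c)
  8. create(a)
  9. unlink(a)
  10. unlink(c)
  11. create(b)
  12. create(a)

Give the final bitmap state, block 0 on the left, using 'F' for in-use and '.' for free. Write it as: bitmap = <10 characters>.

bitmap = FF........

[1] create(c) — c=0 (map F.........)
[2] unlink(c) —  (map ..........)
[3] create(a) — a=0 (map F.........)
[4] append(a, 1) — a=0,1 (map FF........)
[5] truncate(a, 1) — a=0 (map F.........)
[6] unlink(a) —  (map ..........)
[7] create(c) — c=0 (map F.........)
[8] create(a) — a=1 c=0 (map FF........)
[9] unlink(a) — c=0 (map F.........)
[10] unlink(c) —  (map ..........)
[11] create(b) — b=0 (map F.........)
[12] create(a) — a=1 b=0 (map FF........)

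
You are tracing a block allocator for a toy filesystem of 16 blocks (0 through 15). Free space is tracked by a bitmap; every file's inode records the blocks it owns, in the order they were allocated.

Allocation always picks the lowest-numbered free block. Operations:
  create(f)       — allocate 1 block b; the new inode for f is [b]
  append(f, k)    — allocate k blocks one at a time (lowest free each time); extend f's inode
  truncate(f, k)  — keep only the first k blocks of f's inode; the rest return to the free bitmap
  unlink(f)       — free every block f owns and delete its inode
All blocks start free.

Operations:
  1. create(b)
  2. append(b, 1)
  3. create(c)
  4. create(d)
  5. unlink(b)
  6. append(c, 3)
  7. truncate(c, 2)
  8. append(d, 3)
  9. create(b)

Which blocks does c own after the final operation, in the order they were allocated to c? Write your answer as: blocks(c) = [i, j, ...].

  1. create(b)  ⇒  F...............  {b→[0]}
  2. append(b, 1)  ⇒  FF..............  {b→[0, 1]}
  3. create(c)  ⇒  FFF.............  {b→[0, 1]; c→[2]}
  4. create(d)  ⇒  FFFF............  {b→[0, 1]; c→[2]; d→[3]}
  5. unlink(b)  ⇒  ..FF............  {c→[2]; d→[3]}
  6. append(c, 3)  ⇒  FFFFF...........  {c→[2, 0, 1, 4]; d→[3]}
  7. truncate(c, 2)  ⇒  F.FF............  {c→[2, 0]; d→[3]}
  8. append(d, 3)  ⇒  FFFFFF..........  {c→[2, 0]; d→[3, 1, 4, 5]}
  9. create(b)  ⇒  FFFFFFF.........  {b→[6]; c→[2, 0]; d→[3, 1, 4, 5]}

blocks(c) = [2, 0]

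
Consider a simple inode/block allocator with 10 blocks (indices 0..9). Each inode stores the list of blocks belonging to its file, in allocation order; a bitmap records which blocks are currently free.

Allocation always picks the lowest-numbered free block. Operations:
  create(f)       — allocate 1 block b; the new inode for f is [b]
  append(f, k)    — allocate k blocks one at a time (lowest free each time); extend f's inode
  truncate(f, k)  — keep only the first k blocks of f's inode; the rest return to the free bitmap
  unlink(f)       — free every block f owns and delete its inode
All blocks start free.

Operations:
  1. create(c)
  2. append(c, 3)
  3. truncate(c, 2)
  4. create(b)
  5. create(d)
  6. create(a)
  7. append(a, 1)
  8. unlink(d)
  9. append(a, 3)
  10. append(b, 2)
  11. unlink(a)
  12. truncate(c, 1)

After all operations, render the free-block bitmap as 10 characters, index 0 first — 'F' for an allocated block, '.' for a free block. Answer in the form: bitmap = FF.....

bitmap = F.F.....FF

  1. create(c)  ⇒  F.........  {c→[0]}
  2. append(c, 3)  ⇒  FFFF......  {c→[0, 1, 2, 3]}
  3. truncate(c, 2)  ⇒  FF........  {c→[0, 1]}
  4. create(b)  ⇒  FFF.......  {b→[2]; c→[0, 1]}
  5. create(d)  ⇒  FFFF......  {b→[2]; c→[0, 1]; d→[3]}
  6. create(a)  ⇒  FFFFF.....  {a→[4]; b→[2]; c→[0, 1]; d→[3]}
  7. append(a, 1)  ⇒  FFFFFF....  {a→[4, 5]; b→[2]; c→[0, 1]; d→[3]}
  8. unlink(d)  ⇒  FFF.FF....  {a→[4, 5]; b→[2]; c→[0, 1]}
  9. append(a, 3)  ⇒  FFFFFFFF..  {a→[4, 5, 3, 6, 7]; b→[2]; c→[0, 1]}
  10. append(b, 2)  ⇒  FFFFFFFFFF  {a→[4, 5, 3, 6, 7]; b→[2, 8, 9]; c→[0, 1]}
  11. unlink(a)  ⇒  FFF.....FF  {b→[2, 8, 9]; c→[0, 1]}
  12. truncate(c, 1)  ⇒  F.F.....FF  {b→[2, 8, 9]; c→[0]}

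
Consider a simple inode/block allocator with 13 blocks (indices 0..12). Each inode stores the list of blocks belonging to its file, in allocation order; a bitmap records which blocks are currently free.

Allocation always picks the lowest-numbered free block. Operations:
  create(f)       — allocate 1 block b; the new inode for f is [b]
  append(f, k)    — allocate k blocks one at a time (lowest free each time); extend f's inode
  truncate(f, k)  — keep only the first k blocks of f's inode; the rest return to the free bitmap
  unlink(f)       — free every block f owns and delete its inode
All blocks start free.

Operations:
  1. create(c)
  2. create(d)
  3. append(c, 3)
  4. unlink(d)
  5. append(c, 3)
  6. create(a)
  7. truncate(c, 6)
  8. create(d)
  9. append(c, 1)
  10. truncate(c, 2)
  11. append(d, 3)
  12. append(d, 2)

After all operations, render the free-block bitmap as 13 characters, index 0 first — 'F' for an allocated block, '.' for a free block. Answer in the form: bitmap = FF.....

  1. create(c)  ⇒  F............  {c→[0]}
  2. create(d)  ⇒  FF...........  {c→[0]; d→[1]}
  3. append(c, 3)  ⇒  FFFFF........  {c→[0, 2, 3, 4]; d→[1]}
  4. unlink(d)  ⇒  F.FFF........  {c→[0, 2, 3, 4]}
  5. append(c, 3)  ⇒  FFFFFFF......  {c→[0, 2, 3, 4, 1, 5, 6]}
  6. create(a)  ⇒  FFFFFFFF.....  {a→[7]; c→[0, 2, 3, 4, 1, 5, 6]}
  7. truncate(c, 6)  ⇒  FFFFFF.F.....  {a→[7]; c→[0, 2, 3, 4, 1, 5]}
  8. create(d)  ⇒  FFFFFFFF.....  {a→[7]; c→[0, 2, 3, 4, 1, 5]; d→[6]}
  9. append(c, 1)  ⇒  FFFFFFFFF....  {a→[7]; c→[0, 2, 3, 4, 1, 5, 8]; d→[6]}
  10. truncate(c, 2)  ⇒  F.F...FF.....  {a→[7]; c→[0, 2]; d→[6]}
  11. append(d, 3)  ⇒  FFFFF.FF.....  {a→[7]; c→[0, 2]; d→[6, 1, 3, 4]}
  12. append(d, 2)  ⇒  FFFFFFFFF....  {a→[7]; c→[0, 2]; d→[6, 1, 3, 4, 5, 8]}

bitmap = FFFFFFFFF....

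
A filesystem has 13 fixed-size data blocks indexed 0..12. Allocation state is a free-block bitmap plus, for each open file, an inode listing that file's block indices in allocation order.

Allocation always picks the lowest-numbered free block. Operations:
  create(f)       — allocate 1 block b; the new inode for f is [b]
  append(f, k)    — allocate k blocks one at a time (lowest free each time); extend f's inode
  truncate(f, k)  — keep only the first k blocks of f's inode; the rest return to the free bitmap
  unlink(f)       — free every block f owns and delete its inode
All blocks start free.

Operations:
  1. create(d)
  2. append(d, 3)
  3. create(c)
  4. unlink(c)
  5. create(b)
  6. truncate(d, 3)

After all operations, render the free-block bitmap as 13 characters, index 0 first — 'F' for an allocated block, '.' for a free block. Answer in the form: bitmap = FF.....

create(d): bitmap=F............ | d=[0]
append(d, 3): bitmap=FFFF......... | d=[0, 1, 2, 3]
create(c): bitmap=FFFFF........ | c=[4] d=[0, 1, 2, 3]
unlink(c): bitmap=FFFF......... | d=[0, 1, 2, 3]
create(b): bitmap=FFFFF........ | b=[4] d=[0, 1, 2, 3]
truncate(d, 3): bitmap=FFF.F........ | b=[4] d=[0, 1, 2]

bitmap = FFF.F........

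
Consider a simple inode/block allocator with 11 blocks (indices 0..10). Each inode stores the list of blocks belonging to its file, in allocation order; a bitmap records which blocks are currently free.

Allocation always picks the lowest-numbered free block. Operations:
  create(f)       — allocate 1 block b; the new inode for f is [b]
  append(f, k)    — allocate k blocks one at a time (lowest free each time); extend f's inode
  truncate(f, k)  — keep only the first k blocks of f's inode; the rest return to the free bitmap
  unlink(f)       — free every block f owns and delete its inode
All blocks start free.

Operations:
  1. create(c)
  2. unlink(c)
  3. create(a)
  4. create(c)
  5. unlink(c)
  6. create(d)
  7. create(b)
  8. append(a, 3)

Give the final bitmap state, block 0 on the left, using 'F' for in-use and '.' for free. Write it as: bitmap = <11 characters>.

bitmap = FFFFFF.....

create(c): bitmap=F.......... | c=[0]
unlink(c): bitmap=........... | 
create(a): bitmap=F.......... | a=[0]
create(c): bitmap=FF......... | a=[0] c=[1]
unlink(c): bitmap=F.......... | a=[0]
create(d): bitmap=FF......... | a=[0] d=[1]
create(b): bitmap=FFF........ | a=[0] b=[2] d=[1]
append(a, 3): bitmap=FFFFFF..... | a=[0, 3, 4, 5] b=[2] d=[1]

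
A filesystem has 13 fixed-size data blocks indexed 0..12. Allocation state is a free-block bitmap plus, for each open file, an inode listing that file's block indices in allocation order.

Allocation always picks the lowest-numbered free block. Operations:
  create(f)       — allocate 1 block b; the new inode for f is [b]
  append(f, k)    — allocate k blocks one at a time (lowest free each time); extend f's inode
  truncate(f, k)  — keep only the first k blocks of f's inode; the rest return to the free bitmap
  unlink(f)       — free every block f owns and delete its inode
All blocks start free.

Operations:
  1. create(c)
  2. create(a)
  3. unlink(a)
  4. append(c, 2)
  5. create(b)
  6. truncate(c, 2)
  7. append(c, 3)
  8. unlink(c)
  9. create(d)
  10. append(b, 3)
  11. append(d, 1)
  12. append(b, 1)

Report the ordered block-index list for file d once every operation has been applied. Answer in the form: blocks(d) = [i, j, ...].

blocks(d) = [0, 5]

after create(c) → c:[0]  free=[F............]
after create(a) → a:[1], c:[0]  free=[FF...........]
after unlink(a) → c:[0]  free=[F............]
after append(c, 2) → c:[0, 1, 2]  free=[FFF..........]
after create(b) → b:[3], c:[0, 1, 2]  free=[FFFF.........]
after truncate(c, 2) → b:[3], c:[0, 1]  free=[FF.F.........]
after append(c, 3) → b:[3], c:[0, 1, 2, 4, 5]  free=[FFFFFF.......]
after unlink(c) → b:[3]  free=[...F.........]
after create(d) → b:[3], d:[0]  free=[F..F.........]
after append(b, 3) → b:[3, 1, 2, 4], d:[0]  free=[FFFFF........]
after append(d, 1) → b:[3, 1, 2, 4], d:[0, 5]  free=[FFFFFF.......]
after append(b, 1) → b:[3, 1, 2, 4, 6], d:[0, 5]  free=[FFFFFFF......]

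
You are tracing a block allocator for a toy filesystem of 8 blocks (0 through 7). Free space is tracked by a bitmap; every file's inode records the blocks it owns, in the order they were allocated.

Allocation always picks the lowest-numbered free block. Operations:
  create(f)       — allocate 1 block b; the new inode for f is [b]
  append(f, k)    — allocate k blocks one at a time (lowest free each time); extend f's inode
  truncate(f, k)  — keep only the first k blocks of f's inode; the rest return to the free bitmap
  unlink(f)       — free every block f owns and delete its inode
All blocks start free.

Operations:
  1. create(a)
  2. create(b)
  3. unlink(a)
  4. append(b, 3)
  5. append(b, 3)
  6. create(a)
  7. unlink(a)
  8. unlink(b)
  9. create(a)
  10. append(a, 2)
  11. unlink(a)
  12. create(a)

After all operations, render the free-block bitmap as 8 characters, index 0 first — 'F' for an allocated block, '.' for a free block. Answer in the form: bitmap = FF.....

after create(a) → a:[0]  free=[F.......]
after create(b) → a:[0], b:[1]  free=[FF......]
after unlink(a) → b:[1]  free=[.F......]
after append(b, 3) → b:[1, 0, 2, 3]  free=[FFFF....]
after append(b, 3) → b:[1, 0, 2, 3, 4, 5, 6]  free=[FFFFFFF.]
after create(a) → a:[7], b:[1, 0, 2, 3, 4, 5, 6]  free=[FFFFFFFF]
after unlink(a) → b:[1, 0, 2, 3, 4, 5, 6]  free=[FFFFFFF.]
after unlink(b) →   free=[........]
after create(a) → a:[0]  free=[F.......]
after append(a, 2) → a:[0, 1, 2]  free=[FFF.....]
after unlink(a) →   free=[........]
after create(a) → a:[0]  free=[F.......]

bitmap = F.......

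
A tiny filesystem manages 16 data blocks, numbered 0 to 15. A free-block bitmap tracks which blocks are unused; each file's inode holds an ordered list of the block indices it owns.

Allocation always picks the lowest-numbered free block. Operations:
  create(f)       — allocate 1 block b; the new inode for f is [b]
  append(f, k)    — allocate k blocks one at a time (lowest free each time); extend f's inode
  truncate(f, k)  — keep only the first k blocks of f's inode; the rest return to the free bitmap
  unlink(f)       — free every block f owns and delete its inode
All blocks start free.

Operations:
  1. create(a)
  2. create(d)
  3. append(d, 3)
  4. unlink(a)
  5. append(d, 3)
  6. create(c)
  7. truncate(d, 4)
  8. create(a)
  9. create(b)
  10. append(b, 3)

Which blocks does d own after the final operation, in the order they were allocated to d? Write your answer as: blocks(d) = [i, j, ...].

  1. create(a)  ⇒  F...............  {a→[0]}
  2. create(d)  ⇒  FF..............  {a→[0]; d→[1]}
  3. append(d, 3)  ⇒  FFFFF...........  {a→[0]; d→[1, 2, 3, 4]}
  4. unlink(a)  ⇒  .FFFF...........  {d→[1, 2, 3, 4]}
  5. append(d, 3)  ⇒  FFFFFFF.........  {d→[1, 2, 3, 4, 0, 5, 6]}
  6. create(c)  ⇒  FFFFFFFF........  {c→[7]; d→[1, 2, 3, 4, 0, 5, 6]}
  7. truncate(d, 4)  ⇒  .FFFF..F........  {c→[7]; d→[1, 2, 3, 4]}
  8. create(a)  ⇒  FFFFF..F........  {a→[0]; c→[7]; d→[1, 2, 3, 4]}
  9. create(b)  ⇒  FFFFFF.F........  {a→[0]; b→[5]; c→[7]; d→[1, 2, 3, 4]}
  10. append(b, 3)  ⇒  FFFFFFFFFF......  {a→[0]; b→[5, 6, 8, 9]; c→[7]; d→[1, 2, 3, 4]}

blocks(d) = [1, 2, 3, 4]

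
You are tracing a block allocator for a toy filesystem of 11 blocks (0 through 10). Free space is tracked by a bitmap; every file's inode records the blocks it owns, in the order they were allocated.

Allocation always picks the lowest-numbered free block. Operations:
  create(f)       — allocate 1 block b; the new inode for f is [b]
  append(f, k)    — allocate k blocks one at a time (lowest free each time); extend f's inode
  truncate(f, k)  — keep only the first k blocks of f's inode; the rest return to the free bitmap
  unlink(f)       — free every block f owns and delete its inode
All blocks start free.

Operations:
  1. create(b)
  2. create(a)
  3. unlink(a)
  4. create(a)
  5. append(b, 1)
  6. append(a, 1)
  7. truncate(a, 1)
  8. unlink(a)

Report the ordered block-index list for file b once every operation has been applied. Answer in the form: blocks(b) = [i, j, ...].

blocks(b) = [0, 2]

[1] create(b) — b=0 (map F..........)
[2] create(a) — a=1 b=0 (map FF.........)
[3] unlink(a) — b=0 (map F..........)
[4] create(a) — a=1 b=0 (map FF.........)
[5] append(b, 1) — a=1 b=0,2 (map FFF........)
[6] append(a, 1) — a=1,3 b=0,2 (map FFFF.......)
[7] truncate(a, 1) — a=1 b=0,2 (map FFF........)
[8] unlink(a) — b=0,2 (map F.F........)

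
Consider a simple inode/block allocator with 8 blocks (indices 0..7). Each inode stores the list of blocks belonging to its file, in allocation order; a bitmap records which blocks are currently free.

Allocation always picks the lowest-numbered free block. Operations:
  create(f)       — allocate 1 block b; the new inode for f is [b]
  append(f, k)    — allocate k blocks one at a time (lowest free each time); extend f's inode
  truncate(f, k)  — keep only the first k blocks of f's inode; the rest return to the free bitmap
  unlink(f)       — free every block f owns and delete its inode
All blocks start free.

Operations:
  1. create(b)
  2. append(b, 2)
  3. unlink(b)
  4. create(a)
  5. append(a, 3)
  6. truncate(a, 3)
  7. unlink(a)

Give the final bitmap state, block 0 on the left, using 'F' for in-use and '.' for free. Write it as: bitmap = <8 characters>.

bitmap = ........

after create(b) → b:[0]  free=[F.......]
after append(b, 2) → b:[0, 1, 2]  free=[FFF.....]
after unlink(b) →   free=[........]
after create(a) → a:[0]  free=[F.......]
after append(a, 3) → a:[0, 1, 2, 3]  free=[FFFF....]
after truncate(a, 3) → a:[0, 1, 2]  free=[FFF.....]
after unlink(a) →   free=[........]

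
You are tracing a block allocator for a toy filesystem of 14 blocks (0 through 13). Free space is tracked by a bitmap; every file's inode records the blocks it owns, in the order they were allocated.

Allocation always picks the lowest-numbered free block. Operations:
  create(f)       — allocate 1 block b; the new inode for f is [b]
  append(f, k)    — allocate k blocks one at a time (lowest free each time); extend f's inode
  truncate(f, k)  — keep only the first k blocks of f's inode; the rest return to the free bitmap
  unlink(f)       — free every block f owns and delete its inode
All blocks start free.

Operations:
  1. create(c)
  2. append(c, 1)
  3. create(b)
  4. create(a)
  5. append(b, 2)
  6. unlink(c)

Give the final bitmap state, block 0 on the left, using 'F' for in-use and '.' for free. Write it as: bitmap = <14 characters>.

after create(c) → c:[0]  free=[F.............]
after append(c, 1) → c:[0, 1]  free=[FF............]
after create(b) → b:[2], c:[0, 1]  free=[FFF...........]
after create(a) → a:[3], b:[2], c:[0, 1]  free=[FFFF..........]
after append(b, 2) → a:[3], b:[2, 4, 5], c:[0, 1]  free=[FFFFFF........]
after unlink(c) → a:[3], b:[2, 4, 5]  free=[..FFFF........]

bitmap = ..FFFF........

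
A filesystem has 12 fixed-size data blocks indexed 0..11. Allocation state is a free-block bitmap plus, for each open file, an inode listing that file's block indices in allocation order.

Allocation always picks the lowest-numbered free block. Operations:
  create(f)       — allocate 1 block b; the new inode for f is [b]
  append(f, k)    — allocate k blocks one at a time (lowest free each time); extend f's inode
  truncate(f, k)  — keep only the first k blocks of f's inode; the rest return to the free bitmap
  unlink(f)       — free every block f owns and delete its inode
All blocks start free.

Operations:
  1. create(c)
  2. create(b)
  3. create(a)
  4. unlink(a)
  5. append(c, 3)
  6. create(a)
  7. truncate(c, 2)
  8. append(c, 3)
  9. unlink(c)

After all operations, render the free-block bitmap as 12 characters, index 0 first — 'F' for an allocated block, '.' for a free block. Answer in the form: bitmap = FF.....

bitmap = .F...F......

[1] create(c) — c=0 (map F...........)
[2] create(b) — b=1 c=0 (map FF..........)
[3] create(a) — a=2 b=1 c=0 (map FFF.........)
[4] unlink(a) — b=1 c=0 (map FF..........)
[5] append(c, 3) — b=1 c=0,2,3,4 (map FFFFF.......)
[6] create(a) — a=5 b=1 c=0,2,3,4 (map FFFFFF......)
[7] truncate(c, 2) — a=5 b=1 c=0,2 (map FFF..F......)
[8] append(c, 3) — a=5 b=1 c=0,2,3,4,6 (map FFFFFFF.....)
[9] unlink(c) — a=5 b=1 (map .F...F......)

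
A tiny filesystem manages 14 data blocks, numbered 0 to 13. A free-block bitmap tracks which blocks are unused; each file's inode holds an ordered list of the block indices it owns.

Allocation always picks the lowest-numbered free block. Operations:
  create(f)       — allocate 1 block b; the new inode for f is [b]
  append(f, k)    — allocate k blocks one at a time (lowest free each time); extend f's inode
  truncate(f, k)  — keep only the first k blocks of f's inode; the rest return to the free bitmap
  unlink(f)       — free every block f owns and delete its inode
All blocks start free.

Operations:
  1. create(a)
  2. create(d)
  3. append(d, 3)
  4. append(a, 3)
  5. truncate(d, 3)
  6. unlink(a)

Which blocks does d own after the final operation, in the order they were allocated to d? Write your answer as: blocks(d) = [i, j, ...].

  1. create(a)  ⇒  F.............  {a→[0]}
  2. create(d)  ⇒  FF............  {a→[0]; d→[1]}
  3. append(d, 3)  ⇒  FFFFF.........  {a→[0]; d→[1, 2, 3, 4]}
  4. append(a, 3)  ⇒  FFFFFFFF......  {a→[0, 5, 6, 7]; d→[1, 2, 3, 4]}
  5. truncate(d, 3)  ⇒  FFFF.FFF......  {a→[0, 5, 6, 7]; d→[1, 2, 3]}
  6. unlink(a)  ⇒  .FFF..........  {d→[1, 2, 3]}

blocks(d) = [1, 2, 3]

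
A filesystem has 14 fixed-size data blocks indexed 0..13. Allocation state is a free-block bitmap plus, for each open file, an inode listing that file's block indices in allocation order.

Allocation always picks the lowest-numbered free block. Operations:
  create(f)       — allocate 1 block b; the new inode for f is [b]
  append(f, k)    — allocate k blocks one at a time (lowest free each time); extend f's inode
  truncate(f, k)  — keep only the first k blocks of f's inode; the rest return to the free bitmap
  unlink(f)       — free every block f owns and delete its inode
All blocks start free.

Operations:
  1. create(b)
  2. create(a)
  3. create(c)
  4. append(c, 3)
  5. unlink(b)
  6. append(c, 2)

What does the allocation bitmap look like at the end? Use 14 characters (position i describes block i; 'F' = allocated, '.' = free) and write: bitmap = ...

create(b): bitmap=F............. | b=[0]
create(a): bitmap=FF............ | a=[1] b=[0]
create(c): bitmap=FFF........... | a=[1] b=[0] c=[2]
append(c, 3): bitmap=FFFFFF........ | a=[1] b=[0] c=[2, 3, 4, 5]
unlink(b): bitmap=.FFFFF........ | a=[1] c=[2, 3, 4, 5]
append(c, 2): bitmap=FFFFFFF....... | a=[1] c=[2, 3, 4, 5, 0, 6]

bitmap = FFFFFFF.......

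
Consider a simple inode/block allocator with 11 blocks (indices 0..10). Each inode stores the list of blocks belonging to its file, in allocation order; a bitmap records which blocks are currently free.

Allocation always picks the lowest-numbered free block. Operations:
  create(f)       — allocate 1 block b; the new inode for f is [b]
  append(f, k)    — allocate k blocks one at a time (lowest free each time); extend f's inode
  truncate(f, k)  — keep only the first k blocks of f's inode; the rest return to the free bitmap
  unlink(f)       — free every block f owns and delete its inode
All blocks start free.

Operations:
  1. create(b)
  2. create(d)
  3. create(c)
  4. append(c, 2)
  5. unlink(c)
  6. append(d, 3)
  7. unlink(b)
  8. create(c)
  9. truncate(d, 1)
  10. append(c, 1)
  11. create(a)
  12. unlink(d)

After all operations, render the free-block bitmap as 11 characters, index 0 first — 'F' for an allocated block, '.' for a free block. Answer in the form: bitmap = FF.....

create(b): bitmap=F.......... | b=[0]
create(d): bitmap=FF......... | b=[0] d=[1]
create(c): bitmap=FFF........ | b=[0] c=[2] d=[1]
append(c, 2): bitmap=FFFFF...... | b=[0] c=[2, 3, 4] d=[1]
unlink(c): bitmap=FF......... | b=[0] d=[1]
append(d, 3): bitmap=FFFFF...... | b=[0] d=[1, 2, 3, 4]
unlink(b): bitmap=.FFFF...... | d=[1, 2, 3, 4]
create(c): bitmap=FFFFF...... | c=[0] d=[1, 2, 3, 4]
truncate(d, 1): bitmap=FF......... | c=[0] d=[1]
append(c, 1): bitmap=FFF........ | c=[0, 2] d=[1]
create(a): bitmap=FFFF....... | a=[3] c=[0, 2] d=[1]
unlink(d): bitmap=F.FF....... | a=[3] c=[0, 2]

bitmap = F.FF.......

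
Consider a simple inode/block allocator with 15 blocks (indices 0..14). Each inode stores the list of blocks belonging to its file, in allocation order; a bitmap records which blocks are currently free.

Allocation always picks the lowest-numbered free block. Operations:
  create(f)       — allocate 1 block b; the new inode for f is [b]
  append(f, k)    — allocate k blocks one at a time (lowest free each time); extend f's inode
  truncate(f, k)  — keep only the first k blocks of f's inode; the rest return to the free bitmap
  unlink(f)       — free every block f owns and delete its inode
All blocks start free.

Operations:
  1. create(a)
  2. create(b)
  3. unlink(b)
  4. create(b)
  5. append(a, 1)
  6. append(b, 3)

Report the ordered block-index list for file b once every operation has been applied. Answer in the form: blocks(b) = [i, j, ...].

blocks(b) = [1, 3, 4, 5]

  1. create(a)  ⇒  F..............  {a→[0]}
  2. create(b)  ⇒  FF.............  {a→[0]; b→[1]}
  3. unlink(b)  ⇒  F..............  {a→[0]}
  4. create(b)  ⇒  FF.............  {a→[0]; b→[1]}
  5. append(a, 1)  ⇒  FFF............  {a→[0, 2]; b→[1]}
  6. append(b, 3)  ⇒  FFFFFF.........  {a→[0, 2]; b→[1, 3, 4, 5]}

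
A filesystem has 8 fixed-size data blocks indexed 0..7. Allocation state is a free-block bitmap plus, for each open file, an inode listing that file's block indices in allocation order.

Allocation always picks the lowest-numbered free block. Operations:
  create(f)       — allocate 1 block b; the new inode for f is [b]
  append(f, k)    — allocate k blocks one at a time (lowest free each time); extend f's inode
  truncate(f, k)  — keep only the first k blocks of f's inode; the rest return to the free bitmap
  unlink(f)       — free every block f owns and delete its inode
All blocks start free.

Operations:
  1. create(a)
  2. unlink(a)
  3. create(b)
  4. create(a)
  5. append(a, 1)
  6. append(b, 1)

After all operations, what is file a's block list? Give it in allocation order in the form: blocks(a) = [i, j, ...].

blocks(a) = [1, 2]

create(a): bitmap=F....... | a=[0]
unlink(a): bitmap=........ | 
create(b): bitmap=F....... | b=[0]
create(a): bitmap=FF...... | a=[1] b=[0]
append(a, 1): bitmap=FFF..... | a=[1, 2] b=[0]
append(b, 1): bitmap=FFFF.... | a=[1, 2] b=[0, 3]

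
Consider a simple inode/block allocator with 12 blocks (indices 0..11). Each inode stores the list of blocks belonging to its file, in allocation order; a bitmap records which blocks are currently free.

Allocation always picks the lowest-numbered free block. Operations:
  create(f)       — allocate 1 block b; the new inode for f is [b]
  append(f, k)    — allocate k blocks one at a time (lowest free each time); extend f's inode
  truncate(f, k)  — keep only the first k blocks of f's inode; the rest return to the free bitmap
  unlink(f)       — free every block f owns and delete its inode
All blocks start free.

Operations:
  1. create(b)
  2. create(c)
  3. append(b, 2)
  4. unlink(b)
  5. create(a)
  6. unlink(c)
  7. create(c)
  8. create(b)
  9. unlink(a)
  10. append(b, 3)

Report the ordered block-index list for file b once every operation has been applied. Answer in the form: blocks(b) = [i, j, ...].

after create(b) → b:[0]  free=[F...........]
after create(c) → b:[0], c:[1]  free=[FF..........]
after append(b, 2) → b:[0, 2, 3], c:[1]  free=[FFFF........]
after unlink(b) → c:[1]  free=[.F..........]
after create(a) → a:[0], c:[1]  free=[FF..........]
after unlink(c) → a:[0]  free=[F...........]
after create(c) → a:[0], c:[1]  free=[FF..........]
after create(b) → a:[0], b:[2], c:[1]  free=[FFF.........]
after unlink(a) → b:[2], c:[1]  free=[.FF.........]
after append(b, 3) → b:[2, 0, 3, 4], c:[1]  free=[FFFFF.......]

blocks(b) = [2, 0, 3, 4]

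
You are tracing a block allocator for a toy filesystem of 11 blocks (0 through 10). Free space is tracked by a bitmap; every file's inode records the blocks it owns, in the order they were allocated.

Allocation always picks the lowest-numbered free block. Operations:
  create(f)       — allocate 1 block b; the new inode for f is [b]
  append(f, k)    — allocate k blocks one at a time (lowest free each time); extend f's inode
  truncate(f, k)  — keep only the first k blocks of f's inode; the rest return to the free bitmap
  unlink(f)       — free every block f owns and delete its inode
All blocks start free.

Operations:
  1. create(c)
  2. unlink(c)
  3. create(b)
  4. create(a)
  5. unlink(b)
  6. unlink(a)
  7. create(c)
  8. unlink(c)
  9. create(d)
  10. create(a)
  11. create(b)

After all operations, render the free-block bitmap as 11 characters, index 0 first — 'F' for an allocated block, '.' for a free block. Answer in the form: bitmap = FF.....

bitmap = FFF........

create(c): bitmap=F.......... | c=[0]
unlink(c): bitmap=........... | 
create(b): bitmap=F.......... | b=[0]
create(a): bitmap=FF......... | a=[1] b=[0]
unlink(b): bitmap=.F......... | a=[1]
unlink(a): bitmap=........... | 
create(c): bitmap=F.......... | c=[0]
unlink(c): bitmap=........... | 
create(d): bitmap=F.......... | d=[0]
create(a): bitmap=FF......... | a=[1] d=[0]
create(b): bitmap=FFF........ | a=[1] b=[2] d=[0]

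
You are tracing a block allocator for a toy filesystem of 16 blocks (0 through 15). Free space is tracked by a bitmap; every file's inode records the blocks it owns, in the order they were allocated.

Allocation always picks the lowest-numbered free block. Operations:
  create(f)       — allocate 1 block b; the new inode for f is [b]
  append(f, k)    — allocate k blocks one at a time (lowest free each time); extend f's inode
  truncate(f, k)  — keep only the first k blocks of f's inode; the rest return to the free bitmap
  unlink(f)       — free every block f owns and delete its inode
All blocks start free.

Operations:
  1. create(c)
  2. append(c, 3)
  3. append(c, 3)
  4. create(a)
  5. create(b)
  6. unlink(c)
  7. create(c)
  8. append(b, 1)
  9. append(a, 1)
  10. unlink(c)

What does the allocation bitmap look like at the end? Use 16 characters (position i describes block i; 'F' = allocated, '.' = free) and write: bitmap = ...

[1] create(c) — c=0 (map F...............)
[2] append(c, 3) — c=0,1,2,3 (map FFFF............)
[3] append(c, 3) — c=0,1,2,3,4,5,6 (map FFFFFFF.........)
[4] create(a) — a=7 c=0,1,2,3,4,5,6 (map FFFFFFFF........)
[5] create(b) — a=7 b=8 c=0,1,2,3,4,5,6 (map FFFFFFFFF.......)
[6] unlink(c) — a=7 b=8 (map .......FF.......)
[7] create(c) — a=7 b=8 c=0 (map F......FF.......)
[8] append(b, 1) — a=7 b=8,1 c=0 (map FF.....FF.......)
[9] append(a, 1) — a=7,2 b=8,1 c=0 (map FFF....FF.......)
[10] unlink(c) — a=7,2 b=8,1 (map .FF....FF.......)

bitmap = .FF....FF.......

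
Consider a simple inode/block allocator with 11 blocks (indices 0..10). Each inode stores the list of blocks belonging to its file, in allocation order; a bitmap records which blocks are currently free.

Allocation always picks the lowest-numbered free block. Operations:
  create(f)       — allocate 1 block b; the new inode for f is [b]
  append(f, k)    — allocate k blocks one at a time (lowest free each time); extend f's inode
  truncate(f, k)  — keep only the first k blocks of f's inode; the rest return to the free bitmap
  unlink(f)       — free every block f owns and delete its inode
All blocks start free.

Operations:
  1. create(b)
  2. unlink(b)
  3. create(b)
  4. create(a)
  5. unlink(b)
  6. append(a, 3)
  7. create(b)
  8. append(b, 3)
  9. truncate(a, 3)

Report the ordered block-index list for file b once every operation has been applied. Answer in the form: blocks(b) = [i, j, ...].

blocks(b) = [4, 5, 6, 7]

create(b): bitmap=F.......... | b=[0]
unlink(b): bitmap=........... | 
create(b): bitmap=F.......... | b=[0]
create(a): bitmap=FF......... | a=[1] b=[0]
unlink(b): bitmap=.F......... | a=[1]
append(a, 3): bitmap=FFFF....... | a=[1, 0, 2, 3]
create(b): bitmap=FFFFF...... | a=[1, 0, 2, 3] b=[4]
append(b, 3): bitmap=FFFFFFFF... | a=[1, 0, 2, 3] b=[4, 5, 6, 7]
truncate(a, 3): bitmap=FFF.FFFF... | a=[1, 0, 2] b=[4, 5, 6, 7]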